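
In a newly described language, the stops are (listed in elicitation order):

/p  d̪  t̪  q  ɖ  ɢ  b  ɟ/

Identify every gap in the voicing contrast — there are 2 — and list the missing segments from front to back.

/ʈ/, /c/

bilabial: voiceless /p/, voiced /b/.
dental: voiceless /t̪/, voiced /d̪/.
retroflex: voiceless —, voiced /ɖ/.
palatal: voiceless —, voiced /ɟ/.
uvular: voiceless /q/, voiced /ɢ/.
Gaps, from front to back: retroflex lacks voiceless (/ʈ/); palatal lacks voiceless (/c/).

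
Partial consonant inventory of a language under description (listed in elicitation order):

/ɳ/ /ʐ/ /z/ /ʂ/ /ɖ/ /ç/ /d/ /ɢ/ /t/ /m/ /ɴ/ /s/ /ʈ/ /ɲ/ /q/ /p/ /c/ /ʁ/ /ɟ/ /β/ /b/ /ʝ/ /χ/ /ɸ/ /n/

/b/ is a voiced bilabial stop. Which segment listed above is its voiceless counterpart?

The voiceless counterpart is a voiceless bilabial stop — in this inventory, /p/.

/p/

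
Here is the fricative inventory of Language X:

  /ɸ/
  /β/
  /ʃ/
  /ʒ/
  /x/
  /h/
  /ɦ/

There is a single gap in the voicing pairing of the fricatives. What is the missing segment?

bilabial: voiceless /ɸ/, voiced /β/.
postalveolar: voiceless /ʃ/, voiced /ʒ/.
velar: voiceless /x/, voiced —.
glottal: voiceless /h/, voiced /ɦ/.
The velar row has no voiced member, so the gap is the voiced velar fricative /ɣ/.

/ɣ/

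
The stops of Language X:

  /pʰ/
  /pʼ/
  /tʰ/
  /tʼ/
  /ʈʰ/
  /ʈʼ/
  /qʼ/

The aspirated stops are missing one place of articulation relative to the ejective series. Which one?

uvular

Aspirated: /pʰ/ (bilabial), /tʰ/ (alveolar), /ʈʰ/ (retroflex).
Ejective: /pʼ/ (bilabial), /tʼ/ (alveolar), /ʈʼ/ (retroflex), /qʼ/ (uvular).
Every place of articulation has an aspirated member except uvular, where /qʰ/ would be expected.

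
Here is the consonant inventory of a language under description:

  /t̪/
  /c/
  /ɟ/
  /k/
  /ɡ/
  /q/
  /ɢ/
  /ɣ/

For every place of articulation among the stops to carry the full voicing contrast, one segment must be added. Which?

/d̪/

place of articulation  voiceless  voiced  
dental            t̪        —       
palatal           c         ɟ       
velar             k         ɡ       
uvular            q         ɢ       
The dental row has no voiced member, so the gap is the voiced dental stop /d̪/.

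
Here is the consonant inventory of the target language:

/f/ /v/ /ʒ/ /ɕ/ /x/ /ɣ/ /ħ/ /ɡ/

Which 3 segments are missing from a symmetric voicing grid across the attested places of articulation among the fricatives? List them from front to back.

labiodental: voiceless /f/, voiced /v/.
postalveolar: voiceless —, voiced /ʒ/.
alveolo-palatal: voiceless /ɕ/, voiced —.
velar: voiceless /x/, voiced /ɣ/.
pharyngeal: voiceless /ħ/, voiced —.
Gaps, from front to back: postalveolar lacks voiceless (/ʃ/); alveolo-palatal lacks voiced (/ʑ/); pharyngeal lacks voiced (/ʕ/).

/ʃ/, /ʑ/, /ʕ/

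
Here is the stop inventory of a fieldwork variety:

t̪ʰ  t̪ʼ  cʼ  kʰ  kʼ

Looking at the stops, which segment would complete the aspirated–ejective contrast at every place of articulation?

/cʰ/

dental: aspirated /t̪ʰ/, ejective /t̪ʼ/.
palatal: aspirated —, ejective /cʼ/.
velar: aspirated /kʰ/, ejective /kʼ/.
The palatal row has no aspirated member, so the gap is the aspirated palatal stop /cʰ/.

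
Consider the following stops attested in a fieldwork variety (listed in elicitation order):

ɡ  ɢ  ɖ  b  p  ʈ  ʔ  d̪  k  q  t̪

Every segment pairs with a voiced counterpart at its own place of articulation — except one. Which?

/ʔ/

Bilabial: /p/ ~ /b/
Dental: /t̪/ ~ /d̪/
Retroflex: /ʈ/ ~ /ɖ/
Velar: /k/ ~ /ɡ/
Uvular: /q/ ~ /ɢ/
Glottal: only /ʔ/ (voiceless); no voiced partner.
So /ʔ/ is the unpaired segment.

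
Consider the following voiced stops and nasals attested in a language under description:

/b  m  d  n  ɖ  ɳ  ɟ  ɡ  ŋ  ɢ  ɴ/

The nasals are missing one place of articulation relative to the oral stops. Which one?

place of articulation  oral stop  nasal   
bilabial          b         m       
alveolar          d         n       
retroflex         ɖ         ɳ       
palatal           ɟ         —       
velar             ɡ         ŋ       
uvular            ɢ         ɴ       
Every place of articulation has a nasal member except palatal, where /ɲ/ would be expected.

palatal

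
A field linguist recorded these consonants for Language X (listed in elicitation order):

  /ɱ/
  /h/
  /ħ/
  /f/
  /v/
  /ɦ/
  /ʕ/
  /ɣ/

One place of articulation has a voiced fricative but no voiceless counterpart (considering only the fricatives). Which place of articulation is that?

place of articulation  voiceless  voiced  
labiodental       f         v       
velar             —         ɣ       
pharyngeal        ħ         ʕ       
glottal           h         ɦ       
Every place of articulation has a voiceless member except velar, where /x/ would be expected.

velar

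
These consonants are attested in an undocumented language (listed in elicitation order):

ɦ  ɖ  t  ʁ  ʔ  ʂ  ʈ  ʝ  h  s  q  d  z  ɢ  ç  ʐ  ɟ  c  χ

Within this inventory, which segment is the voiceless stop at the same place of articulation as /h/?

/ʔ/

/h/ is a voiceless glottal fricative.
The voiceless stop at the same place is a voiceless glottal stop — in this inventory, /ʔ/.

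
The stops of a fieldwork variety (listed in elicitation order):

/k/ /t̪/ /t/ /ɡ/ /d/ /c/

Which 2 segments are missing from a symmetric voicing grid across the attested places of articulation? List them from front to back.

place of articulation  voiceless  voiced  
dental            t̪        —       
alveolar          t         d       
palatal           c         —       
velar             k         ɡ       
Gaps, from front to back: dental lacks voiced (/d̪/); palatal lacks voiced (/ɟ/).

/d̪/, /ɟ/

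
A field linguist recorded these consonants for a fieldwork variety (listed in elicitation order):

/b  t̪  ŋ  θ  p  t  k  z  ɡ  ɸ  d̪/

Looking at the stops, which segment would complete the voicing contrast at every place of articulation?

Voiceless: /p/ (bilabial), /t̪/ (dental), /t/ (alveolar), /k/ (velar).
Voiced: /b/ (bilabial), /d̪/ (dental), /ɡ/ (velar).
The alveolar row has no voiced member, so the gap is the voiced alveolar stop /d/.

/d/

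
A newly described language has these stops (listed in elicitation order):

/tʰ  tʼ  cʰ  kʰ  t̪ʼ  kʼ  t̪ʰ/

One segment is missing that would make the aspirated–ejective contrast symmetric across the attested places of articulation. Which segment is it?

/cʼ/

place of articulation  aspirated  ejective
dental            t̪ʰ       t̪ʼ     
alveolar          tʰ        tʼ      
palatal           cʰ        —       
velar             kʰ        kʼ      
The palatal row has no ejective member, so the gap is the ejective palatal stop /cʼ/.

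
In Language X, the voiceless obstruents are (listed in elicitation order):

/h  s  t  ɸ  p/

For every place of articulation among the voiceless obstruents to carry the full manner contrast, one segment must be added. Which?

Stop: /p/ (bilabial), /t/ (alveolar).
Fricative: /ɸ/ (bilabial), /s/ (alveolar), /h/ (glottal).
The glottal row has no stop member, so the gap is the glottal stop /ʔ/.

/ʔ/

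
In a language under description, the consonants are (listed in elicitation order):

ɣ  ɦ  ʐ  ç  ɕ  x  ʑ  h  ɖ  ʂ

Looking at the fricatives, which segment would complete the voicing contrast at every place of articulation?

Voiceless: /ʂ/ (retroflex), /ɕ/ (alveolo-palatal), /ç/ (palatal), /x/ (velar), /h/ (glottal).
Voiced: /ʐ/ (retroflex), /ʑ/ (alveolo-palatal), /ɣ/ (velar), /ɦ/ (glottal).
The palatal row has no voiced member, so the gap is the voiced palatal fricative /ʝ/.

/ʝ/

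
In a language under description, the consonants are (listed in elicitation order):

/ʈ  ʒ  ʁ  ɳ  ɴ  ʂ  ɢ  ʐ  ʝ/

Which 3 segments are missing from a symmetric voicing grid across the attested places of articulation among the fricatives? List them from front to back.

postalveolar: voiceless —, voiced /ʒ/.
retroflex: voiceless /ʂ/, voiced /ʐ/.
palatal: voiceless —, voiced /ʝ/.
uvular: voiceless —, voiced /ʁ/.
Gaps, from front to back: postalveolar lacks voiceless (/ʃ/); palatal lacks voiceless (/ç/); uvular lacks voiceless (/χ/).

/ʃ/, /ç/, /χ/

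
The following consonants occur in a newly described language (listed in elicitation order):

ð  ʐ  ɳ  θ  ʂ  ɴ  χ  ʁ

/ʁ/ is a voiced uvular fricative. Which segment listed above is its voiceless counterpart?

/χ/

The voiceless counterpart is a voiceless uvular fricative — in this inventory, /χ/.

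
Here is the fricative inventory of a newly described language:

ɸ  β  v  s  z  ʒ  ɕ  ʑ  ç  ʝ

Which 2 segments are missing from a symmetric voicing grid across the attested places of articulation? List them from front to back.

/f/, /ʃ/

bilabial: voiceless /ɸ/, voiced /β/.
labiodental: voiceless —, voiced /v/.
alveolar: voiceless /s/, voiced /z/.
postalveolar: voiceless —, voiced /ʒ/.
alveolo-palatal: voiceless /ɕ/, voiced /ʑ/.
palatal: voiceless /ç/, voiced /ʝ/.
Gaps, from front to back: labiodental lacks voiceless (/f/); postalveolar lacks voiceless (/ʃ/).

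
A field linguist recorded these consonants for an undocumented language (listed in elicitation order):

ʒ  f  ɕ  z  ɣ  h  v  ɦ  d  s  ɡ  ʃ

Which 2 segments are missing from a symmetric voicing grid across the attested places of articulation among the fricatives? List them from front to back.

Voiceless: /f/ (labiodental), /s/ (alveolar), /ʃ/ (postalveolar), /ɕ/ (alveolo-palatal), /h/ (glottal).
Voiced: /v/ (labiodental), /z/ (alveolar), /ʒ/ (postalveolar), /ɣ/ (velar), /ɦ/ (glottal).
Gaps, from front to back: alveolo-palatal lacks voiced (/ʑ/); velar lacks voiceless (/x/).

/ʑ/, /x/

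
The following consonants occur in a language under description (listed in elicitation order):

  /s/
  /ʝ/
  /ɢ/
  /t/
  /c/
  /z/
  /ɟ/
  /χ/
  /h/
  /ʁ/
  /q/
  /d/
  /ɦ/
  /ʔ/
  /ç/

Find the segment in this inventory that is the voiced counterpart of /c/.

/ɟ/

/c/ is a voiceless palatal stop.
The voiced counterpart is a voiced palatal stop — in this inventory, /ɟ/.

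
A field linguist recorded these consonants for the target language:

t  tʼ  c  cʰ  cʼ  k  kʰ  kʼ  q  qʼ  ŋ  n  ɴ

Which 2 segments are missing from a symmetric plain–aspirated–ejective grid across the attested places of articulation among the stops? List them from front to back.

/tʰ/, /qʰ/

alveolar: plain /t/, aspirated —, ejective /tʼ/.
palatal: plain /c/, aspirated /cʰ/, ejective /cʼ/.
velar: plain /k/, aspirated /kʰ/, ejective /kʼ/.
uvular: plain /q/, aspirated —, ejective /qʼ/.
Gaps, from front to back: alveolar lacks aspirated (/tʰ/); uvular lacks aspirated (/qʰ/).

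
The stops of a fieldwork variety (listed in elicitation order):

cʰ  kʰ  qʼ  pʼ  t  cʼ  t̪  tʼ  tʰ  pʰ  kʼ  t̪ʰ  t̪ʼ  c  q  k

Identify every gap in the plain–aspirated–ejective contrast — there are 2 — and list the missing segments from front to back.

/p/, /qʰ/

place of articulation  plain     aspirated  ejective
bilabial          —         pʰ        pʼ      
dental            t̪        t̪ʰ       t̪ʼ     
alveolar          t         tʰ        tʼ      
palatal           c         cʰ        cʼ      
velar             k         kʰ        kʼ      
uvular            q         —         qʼ      
Gaps, from front to back: bilabial lacks plain (/p/); uvular lacks aspirated (/qʰ/).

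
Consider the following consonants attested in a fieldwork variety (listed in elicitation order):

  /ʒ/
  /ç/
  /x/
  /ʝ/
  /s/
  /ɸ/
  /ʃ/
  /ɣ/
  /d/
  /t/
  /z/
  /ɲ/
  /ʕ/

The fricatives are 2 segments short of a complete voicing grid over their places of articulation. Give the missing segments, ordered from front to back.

/β/, /ħ/

Voiceless: /ɸ/ (bilabial), /s/ (alveolar), /ʃ/ (postalveolar), /ç/ (palatal), /x/ (velar).
Voiced: /z/ (alveolar), /ʒ/ (postalveolar), /ʝ/ (palatal), /ɣ/ (velar), /ʕ/ (pharyngeal).
Gaps, from front to back: bilabial lacks voiced (/β/); pharyngeal lacks voiceless (/ħ/).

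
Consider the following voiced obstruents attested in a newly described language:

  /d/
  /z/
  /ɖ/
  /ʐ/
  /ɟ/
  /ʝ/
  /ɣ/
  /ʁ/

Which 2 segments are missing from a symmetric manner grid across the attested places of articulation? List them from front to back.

place of articulation  stop      fricative
alveolar          d         z       
retroflex         ɖ         ʐ       
palatal           ɟ         ʝ       
velar             —         ɣ       
uvular            —         ʁ       
Gaps, from front to back: velar lacks stop (/ɡ/); uvular lacks stop (/ɢ/).

/ɡ/, /ɢ/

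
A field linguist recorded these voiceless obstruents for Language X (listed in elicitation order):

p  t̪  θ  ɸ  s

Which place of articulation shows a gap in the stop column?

alveolar

Stop: /p/ (bilabial), /t̪/ (dental).
Fricative: /ɸ/ (bilabial), /θ/ (dental), /s/ (alveolar).
Every place of articulation has a stop member except alveolar, where /t/ would be expected.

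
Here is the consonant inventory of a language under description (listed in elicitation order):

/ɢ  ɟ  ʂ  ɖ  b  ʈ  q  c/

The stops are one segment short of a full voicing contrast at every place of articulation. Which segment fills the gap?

Voiceless: /ʈ/ (retroflex), /c/ (palatal), /q/ (uvular).
Voiced: /b/ (bilabial), /ɖ/ (retroflex), /ɟ/ (palatal), /ɢ/ (uvular).
The bilabial row has no voiceless member, so the gap is the voiceless bilabial stop /p/.

/p/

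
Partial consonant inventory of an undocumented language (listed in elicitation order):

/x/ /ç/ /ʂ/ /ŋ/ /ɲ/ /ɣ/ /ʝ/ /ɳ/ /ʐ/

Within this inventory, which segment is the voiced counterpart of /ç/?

/ʝ/

/ç/ is a voiceless palatal fricative.
The voiced counterpart is a voiced palatal fricative — in this inventory, /ʝ/.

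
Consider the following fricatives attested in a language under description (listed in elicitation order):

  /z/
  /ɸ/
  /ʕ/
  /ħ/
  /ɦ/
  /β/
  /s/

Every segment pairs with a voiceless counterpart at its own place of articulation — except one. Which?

Bilabial: /ɸ/ ~ /β/
Alveolar: /s/ ~ /z/
Pharyngeal: /ħ/ ~ /ʕ/
Glottal: only /ɦ/ (voiced); no voiceless partner.
So /ɦ/ is the unpaired segment.

/ɦ/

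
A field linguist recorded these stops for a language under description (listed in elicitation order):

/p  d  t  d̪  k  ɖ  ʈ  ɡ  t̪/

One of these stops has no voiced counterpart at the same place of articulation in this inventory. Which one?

/p/

Dental: /t̪/ ~ /d̪/
Alveolar: /t/ ~ /d/
Retroflex: /ʈ/ ~ /ɖ/
Velar: /k/ ~ /ɡ/
Bilabial: only /p/ (voiceless); no voiced partner.
So /p/ is the unpaired segment.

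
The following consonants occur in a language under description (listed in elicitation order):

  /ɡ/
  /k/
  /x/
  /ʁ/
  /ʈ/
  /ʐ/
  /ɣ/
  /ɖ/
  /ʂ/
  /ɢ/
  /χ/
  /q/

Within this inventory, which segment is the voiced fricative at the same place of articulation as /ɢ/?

/ɢ/ is a voiced uvular stop.
The voiced fricative at the same place is a voiced uvular fricative — in this inventory, /ʁ/.

/ʁ/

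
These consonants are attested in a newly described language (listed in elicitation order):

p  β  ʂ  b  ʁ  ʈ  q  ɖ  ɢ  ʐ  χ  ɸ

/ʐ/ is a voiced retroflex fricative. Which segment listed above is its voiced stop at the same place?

/ɖ/

The voiced stop at the same place is a voiced retroflex stop — in this inventory, /ɖ/.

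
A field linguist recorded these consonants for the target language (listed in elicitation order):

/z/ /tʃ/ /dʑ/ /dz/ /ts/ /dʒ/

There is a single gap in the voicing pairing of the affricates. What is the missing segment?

alveolar: voiceless /ts/, voiced /dz/.
postalveolar: voiceless /tʃ/, voiced /dʒ/.
alveolo-palatal: voiceless —, voiced /dʑ/.
The alveolo-palatal row has no voiceless member, so the gap is the voiceless alveolo-palatal affricate /tɕ/.

/tɕ/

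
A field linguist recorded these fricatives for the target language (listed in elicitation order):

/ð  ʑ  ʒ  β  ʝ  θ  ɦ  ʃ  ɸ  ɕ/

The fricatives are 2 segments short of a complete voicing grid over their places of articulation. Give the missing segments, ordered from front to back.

/ç/, /h/

Voiceless: /ɸ/ (bilabial), /θ/ (dental), /ʃ/ (postalveolar), /ɕ/ (alveolo-palatal).
Voiced: /β/ (bilabial), /ð/ (dental), /ʒ/ (postalveolar), /ʑ/ (alveolo-palatal), /ʝ/ (palatal), /ɦ/ (glottal).
Gaps, from front to back: palatal lacks voiceless (/ç/); glottal lacks voiceless (/h/).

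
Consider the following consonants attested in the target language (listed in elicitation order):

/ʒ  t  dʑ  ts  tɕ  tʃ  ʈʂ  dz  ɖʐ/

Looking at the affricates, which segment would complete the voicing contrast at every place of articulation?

/dʒ/

Voiceless: /ts/ (alveolar), /tʃ/ (postalveolar), /ʈʂ/ (retroflex), /tɕ/ (alveolo-palatal).
Voiced: /dz/ (alveolar), /ɖʐ/ (retroflex), /dʑ/ (alveolo-palatal).
The postalveolar row has no voiced member, so the gap is the voiced postalveolar affricate /dʒ/.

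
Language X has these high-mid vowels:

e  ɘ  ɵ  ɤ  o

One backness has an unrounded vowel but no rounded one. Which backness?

front: unrounded /e/, rounded —.
central: unrounded /ɘ/, rounded /ɵ/.
back: unrounded /ɤ/, rounded /o/.
Every backness has a rounded member except front, where /ø/ would be expected.

front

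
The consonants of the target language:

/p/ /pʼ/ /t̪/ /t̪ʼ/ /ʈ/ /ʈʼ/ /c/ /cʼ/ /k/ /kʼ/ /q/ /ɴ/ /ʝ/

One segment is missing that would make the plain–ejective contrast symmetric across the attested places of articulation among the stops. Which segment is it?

/qʼ/

Plain: /p/ (bilabial), /t̪/ (dental), /ʈ/ (retroflex), /c/ (palatal), /k/ (velar), /q/ (uvular).
Ejective: /pʼ/ (bilabial), /t̪ʼ/ (dental), /ʈʼ/ (retroflex), /cʼ/ (palatal), /kʼ/ (velar).
The uvular row has no ejective member, so the gap is the ejective uvular stop /qʼ/.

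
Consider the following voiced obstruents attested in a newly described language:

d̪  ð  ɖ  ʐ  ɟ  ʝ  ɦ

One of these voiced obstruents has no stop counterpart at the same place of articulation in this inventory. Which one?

Dental: /d̪/ ~ /ð/
Retroflex: /ɖ/ ~ /ʐ/
Palatal: /ɟ/ ~ /ʝ/
Glottal: only /ɦ/ (fricative); no stop partner.
So /ɦ/ is the unpaired segment.

/ɦ/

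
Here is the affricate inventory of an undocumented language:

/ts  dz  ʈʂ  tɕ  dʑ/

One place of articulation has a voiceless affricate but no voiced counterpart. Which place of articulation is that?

alveolar: voiceless /ts/, voiced /dz/.
retroflex: voiceless /ʈʂ/, voiced —.
alveolo-palatal: voiceless /tɕ/, voiced /dʑ/.
Every place of articulation has a voiced member except retroflex, where /ɖʐ/ would be expected.

retroflex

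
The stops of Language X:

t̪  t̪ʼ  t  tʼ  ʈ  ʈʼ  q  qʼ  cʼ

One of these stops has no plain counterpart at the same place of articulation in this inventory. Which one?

Dental: /t̪/ ~ /t̪ʼ/
Alveolar: /t/ ~ /tʼ/
Retroflex: /ʈ/ ~ /ʈʼ/
Uvular: /q/ ~ /qʼ/
Palatal: only /cʼ/ (ejective); no plain partner.
So /cʼ/ is the unpaired segment.

/cʼ/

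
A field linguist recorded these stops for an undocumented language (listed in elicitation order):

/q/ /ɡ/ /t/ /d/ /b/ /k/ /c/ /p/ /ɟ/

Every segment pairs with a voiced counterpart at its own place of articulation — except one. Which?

/q/

Bilabial: /p/ ~ /b/
Alveolar: /t/ ~ /d/
Palatal: /c/ ~ /ɟ/
Velar: /k/ ~ /ɡ/
Uvular: only /q/ (voiceless); no voiced partner.
So /q/ is the unpaired segment.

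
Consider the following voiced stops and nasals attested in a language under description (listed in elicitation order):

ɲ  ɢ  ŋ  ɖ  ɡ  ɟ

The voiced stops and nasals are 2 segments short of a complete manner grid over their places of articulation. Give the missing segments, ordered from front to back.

/ɳ/, /ɴ/

place of articulation  oral stop  nasal   
retroflex         ɖ         —       
palatal           ɟ         ɲ       
velar             ɡ         ŋ       
uvular            ɢ         —       
Gaps, from front to back: retroflex lacks nasal (/ɳ/); uvular lacks nasal (/ɴ/).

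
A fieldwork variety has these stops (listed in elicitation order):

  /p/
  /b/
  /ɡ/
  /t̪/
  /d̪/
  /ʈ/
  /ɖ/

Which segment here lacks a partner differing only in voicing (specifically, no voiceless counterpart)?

/ɡ/

Bilabial: /p/ ~ /b/
Dental: /t̪/ ~ /d̪/
Retroflex: /ʈ/ ~ /ɖ/
Velar: only /ɡ/ (voiced); no voiceless partner.
So /ɡ/ is the unpaired segment.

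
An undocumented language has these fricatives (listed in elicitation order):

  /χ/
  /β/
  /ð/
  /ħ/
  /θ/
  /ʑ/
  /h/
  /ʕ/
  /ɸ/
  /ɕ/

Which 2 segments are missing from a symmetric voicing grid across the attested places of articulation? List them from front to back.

/ʁ/, /ɦ/

Voiceless: /ɸ/ (bilabial), /θ/ (dental), /ɕ/ (alveolo-palatal), /χ/ (uvular), /ħ/ (pharyngeal), /h/ (glottal).
Voiced: /β/ (bilabial), /ð/ (dental), /ʑ/ (alveolo-palatal), /ʕ/ (pharyngeal).
Gaps, from front to back: uvular lacks voiced (/ʁ/); glottal lacks voiced (/ɦ/).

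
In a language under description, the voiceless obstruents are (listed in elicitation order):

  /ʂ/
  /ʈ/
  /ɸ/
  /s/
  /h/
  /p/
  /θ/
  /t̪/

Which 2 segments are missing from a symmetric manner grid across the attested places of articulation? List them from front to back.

bilabial: stop /p/, fricative /ɸ/.
dental: stop /t̪/, fricative /θ/.
alveolar: stop —, fricative /s/.
retroflex: stop /ʈ/, fricative /ʂ/.
glottal: stop —, fricative /h/.
Gaps, from front to back: alveolar lacks stop (/t/); glottal lacks stop (/ʔ/).

/t/, /ʔ/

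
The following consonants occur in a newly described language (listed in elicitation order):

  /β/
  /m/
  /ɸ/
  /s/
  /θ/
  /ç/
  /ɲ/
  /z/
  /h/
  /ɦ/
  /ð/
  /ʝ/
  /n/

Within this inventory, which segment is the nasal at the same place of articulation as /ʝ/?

/ɲ/

/ʝ/ is a voiced palatal fricative.
The nasal at the same place is a palatal nasal — in this inventory, /ɲ/.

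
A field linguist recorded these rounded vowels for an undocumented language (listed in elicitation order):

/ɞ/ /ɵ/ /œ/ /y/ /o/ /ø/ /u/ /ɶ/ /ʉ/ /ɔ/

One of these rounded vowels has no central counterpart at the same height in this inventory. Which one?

High: /y/ ~ /ʉ/ ~ /u/
High-mid: /ø/ ~ /ɵ/ ~ /o/
Low-mid: /œ/ ~ /ɞ/ ~ /ɔ/
Low: only /ɶ/ (front); no central partner.
So /ɶ/ is the unpaired segment.

/ɶ/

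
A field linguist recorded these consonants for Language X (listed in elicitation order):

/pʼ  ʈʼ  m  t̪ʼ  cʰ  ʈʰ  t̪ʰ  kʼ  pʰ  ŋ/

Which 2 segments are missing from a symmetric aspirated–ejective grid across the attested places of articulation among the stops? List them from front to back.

/cʼ/, /kʰ/

place of articulation  aspirated  ejective
bilabial          pʰ        pʼ      
dental            t̪ʰ       t̪ʼ     
retroflex         ʈʰ        ʈʼ      
palatal           cʰ        —       
velar             —         kʼ      
Gaps, from front to back: palatal lacks ejective (/cʼ/); velar lacks aspirated (/kʰ/).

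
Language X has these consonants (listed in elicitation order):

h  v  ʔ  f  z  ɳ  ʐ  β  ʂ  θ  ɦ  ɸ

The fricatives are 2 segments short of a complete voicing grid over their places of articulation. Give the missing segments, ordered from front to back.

/ð/, /s/

bilabial: voiceless /ɸ/, voiced /β/.
labiodental: voiceless /f/, voiced /v/.
dental: voiceless /θ/, voiced —.
alveolar: voiceless —, voiced /z/.
retroflex: voiceless /ʂ/, voiced /ʐ/.
glottal: voiceless /h/, voiced /ɦ/.
Gaps, from front to back: dental lacks voiced (/ð/); alveolar lacks voiceless (/s/).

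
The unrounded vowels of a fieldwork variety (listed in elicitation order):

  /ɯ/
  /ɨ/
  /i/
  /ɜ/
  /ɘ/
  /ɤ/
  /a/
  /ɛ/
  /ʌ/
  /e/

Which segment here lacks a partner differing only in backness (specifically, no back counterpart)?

High: /i/ ~ /ɨ/ ~ /ɯ/
High-mid: /e/ ~ /ɘ/ ~ /ɤ/
Low-mid: /ɛ/ ~ /ɜ/ ~ /ʌ/
Low: only /a/ (front); no back partner.
So /a/ is the unpaired segment.

/a/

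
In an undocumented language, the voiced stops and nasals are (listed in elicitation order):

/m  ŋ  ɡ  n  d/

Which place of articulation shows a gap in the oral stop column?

bilabial

bilabial: oral stop —, nasal /m/.
alveolar: oral stop /d/, nasal /n/.
velar: oral stop /ɡ/, nasal /ŋ/.
Every place of articulation has an oral stop member except bilabial, where /b/ would be expected.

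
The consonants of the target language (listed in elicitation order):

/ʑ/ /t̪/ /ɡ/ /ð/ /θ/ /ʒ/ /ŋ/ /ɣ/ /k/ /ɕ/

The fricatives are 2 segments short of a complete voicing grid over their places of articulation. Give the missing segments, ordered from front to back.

place of articulation  voiceless  voiced  
dental            θ         ð       
postalveolar      —         ʒ       
alveolo-palatal   ɕ         ʑ       
velar             —         ɣ       
Gaps, from front to back: postalveolar lacks voiceless (/ʃ/); velar lacks voiceless (/x/).

/ʃ/, /x/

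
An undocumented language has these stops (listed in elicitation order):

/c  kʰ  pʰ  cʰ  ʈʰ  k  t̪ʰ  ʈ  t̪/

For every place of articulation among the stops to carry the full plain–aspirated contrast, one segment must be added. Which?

/p/

bilabial: plain —, aspirated /pʰ/.
dental: plain /t̪/, aspirated /t̪ʰ/.
retroflex: plain /ʈ/, aspirated /ʈʰ/.
palatal: plain /c/, aspirated /cʰ/.
velar: plain /k/, aspirated /kʰ/.
The bilabial row has no plain member, so the gap is the plain bilabial stop /p/.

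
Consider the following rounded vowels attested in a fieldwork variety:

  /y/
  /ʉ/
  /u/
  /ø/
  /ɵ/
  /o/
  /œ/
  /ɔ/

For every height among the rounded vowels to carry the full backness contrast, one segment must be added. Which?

/ɞ/

high: front /y/, central /ʉ/, back /u/.
high-mid: front /ø/, central /ɵ/, back /o/.
low-mid: front /œ/, central —, back /ɔ/.
The low-mid row has no central member, so the gap is the low-mid central rounded vowel /ɞ/.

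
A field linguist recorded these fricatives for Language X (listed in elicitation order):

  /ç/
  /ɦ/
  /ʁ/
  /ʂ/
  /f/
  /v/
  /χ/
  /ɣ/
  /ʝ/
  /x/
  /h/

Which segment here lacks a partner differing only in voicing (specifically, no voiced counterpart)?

/ʂ/

Labiodental: /f/ ~ /v/
Palatal: /ç/ ~ /ʝ/
Velar: /x/ ~ /ɣ/
Uvular: /χ/ ~ /ʁ/
Glottal: /h/ ~ /ɦ/
Retroflex: only /ʂ/ (voiceless); no voiced partner.
So /ʂ/ is the unpaired segment.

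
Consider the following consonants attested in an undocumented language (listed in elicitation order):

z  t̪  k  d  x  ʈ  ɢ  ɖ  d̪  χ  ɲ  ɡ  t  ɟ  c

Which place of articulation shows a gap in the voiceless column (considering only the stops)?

uvular

Voiceless: /t̪/ (dental), /t/ (alveolar), /ʈ/ (retroflex), /c/ (palatal), /k/ (velar).
Voiced: /d̪/ (dental), /d/ (alveolar), /ɖ/ (retroflex), /ɟ/ (palatal), /ɡ/ (velar), /ɢ/ (uvular).
Every place of articulation has a voiceless member except uvular, where /q/ would be expected.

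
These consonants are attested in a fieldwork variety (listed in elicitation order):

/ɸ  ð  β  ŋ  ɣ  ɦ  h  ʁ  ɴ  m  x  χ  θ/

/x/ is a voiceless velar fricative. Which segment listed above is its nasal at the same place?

The nasal at the same place is a velar nasal — in this inventory, /ŋ/.

/ŋ/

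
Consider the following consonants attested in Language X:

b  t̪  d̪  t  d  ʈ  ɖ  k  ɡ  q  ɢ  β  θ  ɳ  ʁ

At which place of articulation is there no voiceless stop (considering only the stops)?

bilabial: voiceless —, voiced /b/.
dental: voiceless /t̪/, voiced /d̪/.
alveolar: voiceless /t/, voiced /d/.
retroflex: voiceless /ʈ/, voiced /ɖ/.
velar: voiceless /k/, voiced /ɡ/.
uvular: voiceless /q/, voiced /ɢ/.
Every place of articulation has a voiceless member except bilabial, where /p/ would be expected.

bilabial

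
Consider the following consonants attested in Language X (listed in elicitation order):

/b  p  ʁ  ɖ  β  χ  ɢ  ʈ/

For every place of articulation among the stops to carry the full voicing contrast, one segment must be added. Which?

bilabial: voiceless /p/, voiced /b/.
retroflex: voiceless /ʈ/, voiced /ɖ/.
uvular: voiceless —, voiced /ɢ/.
The uvular row has no voiceless member, so the gap is the voiceless uvular stop /q/.

/q/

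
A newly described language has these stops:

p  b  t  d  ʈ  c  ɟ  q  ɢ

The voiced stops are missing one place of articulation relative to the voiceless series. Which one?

bilabial: voiceless /p/, voiced /b/.
alveolar: voiceless /t/, voiced /d/.
retroflex: voiceless /ʈ/, voiced —.
palatal: voiceless /c/, voiced /ɟ/.
uvular: voiceless /q/, voiced /ɢ/.
Every place of articulation has a voiced member except retroflex, where /ɖ/ would be expected.

retroflex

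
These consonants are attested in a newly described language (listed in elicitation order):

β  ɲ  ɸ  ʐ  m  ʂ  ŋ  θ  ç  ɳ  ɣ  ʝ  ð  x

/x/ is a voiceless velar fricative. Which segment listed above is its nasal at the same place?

The nasal at the same place is a velar nasal — in this inventory, /ŋ/.

/ŋ/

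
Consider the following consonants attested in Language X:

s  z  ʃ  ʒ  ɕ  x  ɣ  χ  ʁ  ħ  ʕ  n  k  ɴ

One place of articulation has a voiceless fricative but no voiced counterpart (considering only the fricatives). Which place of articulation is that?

alveolar: voiceless /s/, voiced /z/.
postalveolar: voiceless /ʃ/, voiced /ʒ/.
alveolo-palatal: voiceless /ɕ/, voiced —.
velar: voiceless /x/, voiced /ɣ/.
uvular: voiceless /χ/, voiced /ʁ/.
pharyngeal: voiceless /ħ/, voiced /ʕ/.
Every place of articulation has a voiced member except alveolo-palatal, where /ʑ/ would be expected.

alveolo-palatal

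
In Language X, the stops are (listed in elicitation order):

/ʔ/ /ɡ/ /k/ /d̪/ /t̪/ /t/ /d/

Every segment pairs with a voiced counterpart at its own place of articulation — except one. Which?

Dental: /t̪/ ~ /d̪/
Alveolar: /t/ ~ /d/
Velar: /k/ ~ /ɡ/
Glottal: only /ʔ/ (voiceless); no voiced partner.
So /ʔ/ is the unpaired segment.

/ʔ/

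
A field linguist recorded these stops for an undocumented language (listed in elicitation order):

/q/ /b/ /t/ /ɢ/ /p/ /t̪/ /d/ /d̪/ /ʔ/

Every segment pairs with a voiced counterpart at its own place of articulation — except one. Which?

Bilabial: /p/ ~ /b/
Dental: /t̪/ ~ /d̪/
Alveolar: /t/ ~ /d/
Uvular: /q/ ~ /ɢ/
Glottal: only /ʔ/ (voiceless); no voiced partner.
So /ʔ/ is the unpaired segment.

/ʔ/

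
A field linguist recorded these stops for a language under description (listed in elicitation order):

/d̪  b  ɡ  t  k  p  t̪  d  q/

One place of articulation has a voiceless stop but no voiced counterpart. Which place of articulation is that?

uvular

place of articulation  voiceless  voiced  
bilabial          p         b       
dental            t̪        d̪      
alveolar          t         d       
velar             k         ɡ       
uvular            q         —       
Every place of articulation has a voiced member except uvular, where /ɢ/ would be expected.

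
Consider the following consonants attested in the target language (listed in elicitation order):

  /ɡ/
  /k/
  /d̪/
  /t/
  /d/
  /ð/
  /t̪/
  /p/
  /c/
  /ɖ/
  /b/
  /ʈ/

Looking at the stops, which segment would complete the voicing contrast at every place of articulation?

/ɟ/

bilabial: voiceless /p/, voiced /b/.
dental: voiceless /t̪/, voiced /d̪/.
alveolar: voiceless /t/, voiced /d/.
retroflex: voiceless /ʈ/, voiced /ɖ/.
palatal: voiceless /c/, voiced —.
velar: voiceless /k/, voiced /ɡ/.
The palatal row has no voiced member, so the gap is the voiced palatal stop /ɟ/.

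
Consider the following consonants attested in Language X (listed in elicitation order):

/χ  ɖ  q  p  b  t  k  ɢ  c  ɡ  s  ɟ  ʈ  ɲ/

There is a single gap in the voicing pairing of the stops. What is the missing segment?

place of articulation  voiceless  voiced  
bilabial          p         b       
alveolar          t         —       
retroflex         ʈ         ɖ       
palatal           c         ɟ       
velar             k         ɡ       
uvular            q         ɢ       
The alveolar row has no voiced member, so the gap is the voiced alveolar stop /d/.

/d/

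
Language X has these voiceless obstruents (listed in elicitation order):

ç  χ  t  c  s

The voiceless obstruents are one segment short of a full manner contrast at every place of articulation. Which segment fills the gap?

Stop: /t/ (alveolar), /c/ (palatal).
Fricative: /s/ (alveolar), /ç/ (palatal), /χ/ (uvular).
The uvular row has no stop member, so the gap is the uvular stop /q/.

/q/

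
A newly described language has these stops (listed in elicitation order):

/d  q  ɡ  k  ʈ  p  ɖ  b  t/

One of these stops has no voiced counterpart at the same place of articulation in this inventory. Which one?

Bilabial: /p/ ~ /b/
Alveolar: /t/ ~ /d/
Retroflex: /ʈ/ ~ /ɖ/
Velar: /k/ ~ /ɡ/
Uvular: only /q/ (voiceless); no voiced partner.
So /q/ is the unpaired segment.

/q/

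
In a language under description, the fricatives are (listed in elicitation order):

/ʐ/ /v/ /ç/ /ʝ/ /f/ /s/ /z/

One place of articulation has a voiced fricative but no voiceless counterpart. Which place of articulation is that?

retroflex

labiodental: voiceless /f/, voiced /v/.
alveolar: voiceless /s/, voiced /z/.
retroflex: voiceless —, voiced /ʐ/.
palatal: voiceless /ç/, voiced /ʝ/.
Every place of articulation has a voiceless member except retroflex, where /ʂ/ would be expected.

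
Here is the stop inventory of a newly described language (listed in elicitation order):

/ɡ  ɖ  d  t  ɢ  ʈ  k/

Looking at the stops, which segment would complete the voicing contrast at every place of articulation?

Voiceless: /t/ (alveolar), /ʈ/ (retroflex), /k/ (velar).
Voiced: /d/ (alveolar), /ɖ/ (retroflex), /ɡ/ (velar), /ɢ/ (uvular).
The uvular row has no voiceless member, so the gap is the voiceless uvular stop /q/.

/q/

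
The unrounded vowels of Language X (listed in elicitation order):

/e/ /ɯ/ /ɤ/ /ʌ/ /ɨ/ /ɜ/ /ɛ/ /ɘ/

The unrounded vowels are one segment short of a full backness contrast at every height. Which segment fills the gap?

high: front —, central /ɨ/, back /ɯ/.
high-mid: front /e/, central /ɘ/, back /ɤ/.
low-mid: front /ɛ/, central /ɜ/, back /ʌ/.
The high row has no front member, so the gap is the high front unrounded vowel /i/.

/i/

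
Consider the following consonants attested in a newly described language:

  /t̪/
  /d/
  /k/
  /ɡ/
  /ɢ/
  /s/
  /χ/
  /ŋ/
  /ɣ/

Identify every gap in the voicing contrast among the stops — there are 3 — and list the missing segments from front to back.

place of articulation  voiceless  voiced  
dental            t̪        —       
alveolar          —         d       
velar             k         ɡ       
uvular            —         ɢ       
Gaps, from front to back: dental lacks voiced (/d̪/); alveolar lacks voiceless (/t/); uvular lacks voiceless (/q/).

/d̪/, /t/, /q/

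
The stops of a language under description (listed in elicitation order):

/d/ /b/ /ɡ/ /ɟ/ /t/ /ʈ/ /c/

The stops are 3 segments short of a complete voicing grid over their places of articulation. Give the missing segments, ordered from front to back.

/p/, /ɖ/, /k/

place of articulation  voiceless  voiced  
bilabial          —         b       
alveolar          t         d       
retroflex         ʈ         —       
palatal           c         ɟ       
velar             —         ɡ       
Gaps, from front to back: bilabial lacks voiceless (/p/); retroflex lacks voiced (/ɖ/); velar lacks voiceless (/k/).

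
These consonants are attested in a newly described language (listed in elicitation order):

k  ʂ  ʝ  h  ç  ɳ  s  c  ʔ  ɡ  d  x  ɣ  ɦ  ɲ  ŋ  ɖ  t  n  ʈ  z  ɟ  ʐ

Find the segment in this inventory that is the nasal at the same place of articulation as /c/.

/ɲ/

/c/ is a voiceless palatal stop.
The nasal at the same place is a palatal nasal — in this inventory, /ɲ/.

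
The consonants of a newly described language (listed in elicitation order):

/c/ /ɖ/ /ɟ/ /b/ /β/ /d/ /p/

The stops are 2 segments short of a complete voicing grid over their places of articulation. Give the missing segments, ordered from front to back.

/t/, /ʈ/

place of articulation  voiceless  voiced  
bilabial          p         b       
alveolar          —         d       
retroflex         —         ɖ       
palatal           c         ɟ       
Gaps, from front to back: alveolar lacks voiceless (/t/); retroflex lacks voiceless (/ʈ/).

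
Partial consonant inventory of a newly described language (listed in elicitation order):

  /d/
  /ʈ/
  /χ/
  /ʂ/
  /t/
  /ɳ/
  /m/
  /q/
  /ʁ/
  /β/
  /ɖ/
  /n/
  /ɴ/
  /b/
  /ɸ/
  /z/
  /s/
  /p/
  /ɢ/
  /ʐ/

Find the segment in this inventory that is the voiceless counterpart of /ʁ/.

/ʁ/ is a voiced uvular fricative.
The voiceless counterpart is a voiceless uvular fricative — in this inventory, /χ/.

/χ/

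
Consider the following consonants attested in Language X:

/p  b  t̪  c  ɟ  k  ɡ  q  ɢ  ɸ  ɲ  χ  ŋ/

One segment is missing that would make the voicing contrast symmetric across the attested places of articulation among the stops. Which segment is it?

bilabial: voiceless /p/, voiced /b/.
dental: voiceless /t̪/, voiced —.
palatal: voiceless /c/, voiced /ɟ/.
velar: voiceless /k/, voiced /ɡ/.
uvular: voiceless /q/, voiced /ɢ/.
The dental row has no voiced member, so the gap is the voiced dental stop /d̪/.

/d̪/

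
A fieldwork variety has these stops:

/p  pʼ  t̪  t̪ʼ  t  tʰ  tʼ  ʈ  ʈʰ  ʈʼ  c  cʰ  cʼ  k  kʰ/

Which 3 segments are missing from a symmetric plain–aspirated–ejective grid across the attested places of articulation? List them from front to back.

place of articulation  plain     aspirated  ejective
bilabial          p         —         pʼ      
dental            t̪        —         t̪ʼ     
alveolar          t         tʰ        tʼ      
retroflex         ʈ         ʈʰ        ʈʼ      
palatal           c         cʰ        cʼ      
velar             k         kʰ        —       
Gaps, from front to back: bilabial lacks aspirated (/pʰ/); dental lacks aspirated (/t̪ʰ/); velar lacks ejective (/kʼ/).

/pʰ/, /t̪ʰ/, /kʼ/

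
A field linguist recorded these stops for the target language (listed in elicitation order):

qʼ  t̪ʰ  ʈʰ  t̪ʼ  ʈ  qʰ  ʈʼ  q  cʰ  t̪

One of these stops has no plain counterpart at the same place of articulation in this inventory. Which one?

Dental: /t̪/ ~ /t̪ʰ/ ~ /t̪ʼ/
Retroflex: /ʈ/ ~ /ʈʰ/ ~ /ʈʼ/
Uvular: /q/ ~ /qʰ/ ~ /qʼ/
Palatal: only /cʰ/ (aspirated); no plain partner.
So /cʰ/ is the unpaired segment.

/cʰ/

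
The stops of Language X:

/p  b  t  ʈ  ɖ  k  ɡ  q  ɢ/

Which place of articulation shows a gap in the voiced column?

alveolar

Voiceless: /p/ (bilabial), /t/ (alveolar), /ʈ/ (retroflex), /k/ (velar), /q/ (uvular).
Voiced: /b/ (bilabial), /ɖ/ (retroflex), /ɡ/ (velar), /ɢ/ (uvular).
Every place of articulation has a voiced member except alveolar, where /d/ would be expected.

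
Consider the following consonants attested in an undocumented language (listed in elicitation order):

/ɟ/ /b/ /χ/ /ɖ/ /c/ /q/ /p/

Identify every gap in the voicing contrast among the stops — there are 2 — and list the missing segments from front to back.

/ʈ/, /ɢ/

Voiceless: /p/ (bilabial), /c/ (palatal), /q/ (uvular).
Voiced: /b/ (bilabial), /ɖ/ (retroflex), /ɟ/ (palatal).
Gaps, from front to back: retroflex lacks voiceless (/ʈ/); uvular lacks voiced (/ɢ/).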